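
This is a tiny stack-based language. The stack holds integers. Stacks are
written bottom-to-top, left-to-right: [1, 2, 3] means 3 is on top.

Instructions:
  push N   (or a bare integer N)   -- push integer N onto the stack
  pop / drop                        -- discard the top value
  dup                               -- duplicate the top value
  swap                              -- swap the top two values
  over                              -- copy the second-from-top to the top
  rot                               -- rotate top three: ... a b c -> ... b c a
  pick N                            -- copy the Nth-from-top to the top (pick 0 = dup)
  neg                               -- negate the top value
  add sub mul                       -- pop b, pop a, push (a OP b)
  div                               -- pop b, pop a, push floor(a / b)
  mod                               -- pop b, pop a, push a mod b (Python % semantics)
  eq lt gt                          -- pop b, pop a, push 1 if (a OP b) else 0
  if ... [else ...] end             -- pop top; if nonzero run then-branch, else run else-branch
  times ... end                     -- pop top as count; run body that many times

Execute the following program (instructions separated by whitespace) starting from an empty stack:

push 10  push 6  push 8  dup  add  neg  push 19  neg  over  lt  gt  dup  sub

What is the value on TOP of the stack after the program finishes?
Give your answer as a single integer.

Answer: 0

Derivation:
After 'push 10': [10]
After 'push 6': [10, 6]
After 'push 8': [10, 6, 8]
After 'dup': [10, 6, 8, 8]
After 'add': [10, 6, 16]
After 'neg': [10, 6, -16]
After 'push 19': [10, 6, -16, 19]
After 'neg': [10, 6, -16, -19]
After 'over': [10, 6, -16, -19, -16]
After 'lt': [10, 6, -16, 1]
After 'gt': [10, 6, 0]
After 'dup': [10, 6, 0, 0]
After 'sub': [10, 6, 0]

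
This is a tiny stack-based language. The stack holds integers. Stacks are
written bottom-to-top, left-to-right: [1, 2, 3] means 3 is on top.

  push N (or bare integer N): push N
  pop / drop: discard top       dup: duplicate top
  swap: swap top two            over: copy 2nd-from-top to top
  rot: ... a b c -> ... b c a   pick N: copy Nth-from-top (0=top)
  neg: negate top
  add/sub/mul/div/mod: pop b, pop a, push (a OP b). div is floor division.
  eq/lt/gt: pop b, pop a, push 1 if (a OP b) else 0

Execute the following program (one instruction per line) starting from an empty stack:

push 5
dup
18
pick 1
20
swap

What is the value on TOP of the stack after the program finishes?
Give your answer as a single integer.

Answer: 5

Derivation:
After 'push 5': [5]
After 'dup': [5, 5]
After 'push 18': [5, 5, 18]
After 'pick 1': [5, 5, 18, 5]
After 'push 20': [5, 5, 18, 5, 20]
After 'swap': [5, 5, 18, 20, 5]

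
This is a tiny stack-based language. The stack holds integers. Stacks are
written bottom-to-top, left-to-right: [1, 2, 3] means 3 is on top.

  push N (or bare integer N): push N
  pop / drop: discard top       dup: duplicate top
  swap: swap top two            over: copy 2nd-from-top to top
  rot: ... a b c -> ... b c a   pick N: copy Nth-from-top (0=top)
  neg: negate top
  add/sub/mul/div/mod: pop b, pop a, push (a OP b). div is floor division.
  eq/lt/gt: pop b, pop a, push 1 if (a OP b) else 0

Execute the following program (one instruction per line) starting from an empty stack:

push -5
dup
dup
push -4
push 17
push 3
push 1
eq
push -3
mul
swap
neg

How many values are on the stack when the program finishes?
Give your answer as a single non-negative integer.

After 'push -5': stack = [-5] (depth 1)
After 'dup': stack = [-5, -5] (depth 2)
After 'dup': stack = [-5, -5, -5] (depth 3)
After 'push -4': stack = [-5, -5, -5, -4] (depth 4)
After 'push 17': stack = [-5, -5, -5, -4, 17] (depth 5)
After 'push 3': stack = [-5, -5, -5, -4, 17, 3] (depth 6)
After 'push 1': stack = [-5, -5, -5, -4, 17, 3, 1] (depth 7)
After 'eq': stack = [-5, -5, -5, -4, 17, 0] (depth 6)
After 'push -3': stack = [-5, -5, -5, -4, 17, 0, -3] (depth 7)
After 'mul': stack = [-5, -5, -5, -4, 17, 0] (depth 6)
After 'swap': stack = [-5, -5, -5, -4, 0, 17] (depth 6)
After 'neg': stack = [-5, -5, -5, -4, 0, -17] (depth 6)

Answer: 6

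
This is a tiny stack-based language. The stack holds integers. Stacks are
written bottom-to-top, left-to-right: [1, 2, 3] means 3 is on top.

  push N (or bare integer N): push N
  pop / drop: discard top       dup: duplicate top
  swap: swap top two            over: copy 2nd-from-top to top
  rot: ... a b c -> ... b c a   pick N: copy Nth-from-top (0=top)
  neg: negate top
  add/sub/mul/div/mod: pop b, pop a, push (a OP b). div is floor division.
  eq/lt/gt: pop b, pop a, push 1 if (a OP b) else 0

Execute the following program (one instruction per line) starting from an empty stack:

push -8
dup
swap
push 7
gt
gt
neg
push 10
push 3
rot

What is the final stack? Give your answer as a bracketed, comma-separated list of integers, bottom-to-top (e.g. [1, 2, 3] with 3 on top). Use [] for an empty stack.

After 'push -8': [-8]
After 'dup': [-8, -8]
After 'swap': [-8, -8]
After 'push 7': [-8, -8, 7]
After 'gt': [-8, 0]
After 'gt': [0]
After 'neg': [0]
After 'push 10': [0, 10]
After 'push 3': [0, 10, 3]
After 'rot': [10, 3, 0]

Answer: [10, 3, 0]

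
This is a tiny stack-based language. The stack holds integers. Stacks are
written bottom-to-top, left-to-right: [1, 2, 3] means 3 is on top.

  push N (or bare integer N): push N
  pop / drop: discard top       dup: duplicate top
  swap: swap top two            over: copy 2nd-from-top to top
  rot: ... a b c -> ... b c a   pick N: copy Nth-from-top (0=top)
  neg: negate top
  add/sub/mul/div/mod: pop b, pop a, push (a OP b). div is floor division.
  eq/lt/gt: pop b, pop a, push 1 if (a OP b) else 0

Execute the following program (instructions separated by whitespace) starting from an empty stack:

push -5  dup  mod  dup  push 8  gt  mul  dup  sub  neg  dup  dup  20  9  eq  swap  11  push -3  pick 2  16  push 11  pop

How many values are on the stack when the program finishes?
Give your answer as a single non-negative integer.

After 'push -5': stack = [-5] (depth 1)
After 'dup': stack = [-5, -5] (depth 2)
After 'mod': stack = [0] (depth 1)
After 'dup': stack = [0, 0] (depth 2)
After 'push 8': stack = [0, 0, 8] (depth 3)
After 'gt': stack = [0, 0] (depth 2)
After 'mul': stack = [0] (depth 1)
After 'dup': stack = [0, 0] (depth 2)
After 'sub': stack = [0] (depth 1)
After 'neg': stack = [0] (depth 1)
  ...
After 'push 20': stack = [0, 0, 0, 20] (depth 4)
After 'push 9': stack = [0, 0, 0, 20, 9] (depth 5)
After 'eq': stack = [0, 0, 0, 0] (depth 4)
After 'swap': stack = [0, 0, 0, 0] (depth 4)
After 'push 11': stack = [0, 0, 0, 0, 11] (depth 5)
After 'push -3': stack = [0, 0, 0, 0, 11, -3] (depth 6)
After 'pick 2': stack = [0, 0, 0, 0, 11, -3, 0] (depth 7)
After 'push 16': stack = [0, 0, 0, 0, 11, -3, 0, 16] (depth 8)
After 'push 11': stack = [0, 0, 0, 0, 11, -3, 0, 16, 11] (depth 9)
After 'pop': stack = [0, 0, 0, 0, 11, -3, 0, 16] (depth 8)

Answer: 8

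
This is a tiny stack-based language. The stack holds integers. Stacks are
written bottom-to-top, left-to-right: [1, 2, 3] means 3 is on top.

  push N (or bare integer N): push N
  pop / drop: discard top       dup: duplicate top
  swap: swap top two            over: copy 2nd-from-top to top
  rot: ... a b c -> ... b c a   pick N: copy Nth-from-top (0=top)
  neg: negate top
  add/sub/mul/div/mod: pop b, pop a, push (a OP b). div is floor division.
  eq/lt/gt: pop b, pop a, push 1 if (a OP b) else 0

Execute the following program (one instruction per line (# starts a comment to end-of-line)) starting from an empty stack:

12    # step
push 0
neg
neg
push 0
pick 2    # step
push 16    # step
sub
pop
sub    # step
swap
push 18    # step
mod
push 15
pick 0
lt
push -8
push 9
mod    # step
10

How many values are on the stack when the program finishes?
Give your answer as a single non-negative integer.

After 'push 12': stack = [12] (depth 1)
After 'push 0': stack = [12, 0] (depth 2)
After 'neg': stack = [12, 0] (depth 2)
After 'neg': stack = [12, 0] (depth 2)
After 'push 0': stack = [12, 0, 0] (depth 3)
After 'pick 2': stack = [12, 0, 0, 12] (depth 4)
After 'push 16': stack = [12, 0, 0, 12, 16] (depth 5)
After 'sub': stack = [12, 0, 0, -4] (depth 4)
After 'pop': stack = [12, 0, 0] (depth 3)
After 'sub': stack = [12, 0] (depth 2)
After 'swap': stack = [0, 12] (depth 2)
After 'push 18': stack = [0, 12, 18] (depth 3)
After 'mod': stack = [0, 12] (depth 2)
After 'push 15': stack = [0, 12, 15] (depth 3)
After 'pick 0': stack = [0, 12, 15, 15] (depth 4)
After 'lt': stack = [0, 12, 0] (depth 3)
After 'push -8': stack = [0, 12, 0, -8] (depth 4)
After 'push 9': stack = [0, 12, 0, -8, 9] (depth 5)
After 'mod': stack = [0, 12, 0, 1] (depth 4)
After 'push 10': stack = [0, 12, 0, 1, 10] (depth 5)

Answer: 5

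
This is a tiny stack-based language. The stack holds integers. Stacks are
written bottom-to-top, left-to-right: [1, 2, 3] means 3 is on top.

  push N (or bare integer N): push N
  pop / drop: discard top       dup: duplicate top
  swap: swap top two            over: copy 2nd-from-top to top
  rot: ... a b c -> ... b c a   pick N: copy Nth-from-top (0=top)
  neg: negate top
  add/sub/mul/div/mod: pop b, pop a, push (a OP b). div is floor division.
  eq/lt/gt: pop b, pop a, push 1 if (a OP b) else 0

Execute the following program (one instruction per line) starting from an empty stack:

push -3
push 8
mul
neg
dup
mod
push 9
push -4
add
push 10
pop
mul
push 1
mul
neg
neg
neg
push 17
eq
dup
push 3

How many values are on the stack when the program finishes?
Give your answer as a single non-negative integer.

After 'push -3': stack = [-3] (depth 1)
After 'push 8': stack = [-3, 8] (depth 2)
After 'mul': stack = [-24] (depth 1)
After 'neg': stack = [24] (depth 1)
After 'dup': stack = [24, 24] (depth 2)
After 'mod': stack = [0] (depth 1)
After 'push 9': stack = [0, 9] (depth 2)
After 'push -4': stack = [0, 9, -4] (depth 3)
After 'add': stack = [0, 5] (depth 2)
After 'push 10': stack = [0, 5, 10] (depth 3)
  ...
After 'mul': stack = [0] (depth 1)
After 'push 1': stack = [0, 1] (depth 2)
After 'mul': stack = [0] (depth 1)
After 'neg': stack = [0] (depth 1)
After 'neg': stack = [0] (depth 1)
After 'neg': stack = [0] (depth 1)
After 'push 17': stack = [0, 17] (depth 2)
After 'eq': stack = [0] (depth 1)
After 'dup': stack = [0, 0] (depth 2)
After 'push 3': stack = [0, 0, 3] (depth 3)

Answer: 3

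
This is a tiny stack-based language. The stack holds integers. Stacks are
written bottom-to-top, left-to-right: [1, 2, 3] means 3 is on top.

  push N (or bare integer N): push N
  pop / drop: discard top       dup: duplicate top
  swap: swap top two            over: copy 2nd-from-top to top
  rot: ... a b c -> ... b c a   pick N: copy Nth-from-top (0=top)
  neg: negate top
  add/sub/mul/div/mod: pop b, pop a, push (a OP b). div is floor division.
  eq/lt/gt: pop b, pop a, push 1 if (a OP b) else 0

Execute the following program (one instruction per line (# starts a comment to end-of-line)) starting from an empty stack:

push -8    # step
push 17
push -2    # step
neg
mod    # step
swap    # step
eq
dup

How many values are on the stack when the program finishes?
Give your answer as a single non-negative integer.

After 'push -8': stack = [-8] (depth 1)
After 'push 17': stack = [-8, 17] (depth 2)
After 'push -2': stack = [-8, 17, -2] (depth 3)
After 'neg': stack = [-8, 17, 2] (depth 3)
After 'mod': stack = [-8, 1] (depth 2)
After 'swap': stack = [1, -8] (depth 2)
After 'eq': stack = [0] (depth 1)
After 'dup': stack = [0, 0] (depth 2)

Answer: 2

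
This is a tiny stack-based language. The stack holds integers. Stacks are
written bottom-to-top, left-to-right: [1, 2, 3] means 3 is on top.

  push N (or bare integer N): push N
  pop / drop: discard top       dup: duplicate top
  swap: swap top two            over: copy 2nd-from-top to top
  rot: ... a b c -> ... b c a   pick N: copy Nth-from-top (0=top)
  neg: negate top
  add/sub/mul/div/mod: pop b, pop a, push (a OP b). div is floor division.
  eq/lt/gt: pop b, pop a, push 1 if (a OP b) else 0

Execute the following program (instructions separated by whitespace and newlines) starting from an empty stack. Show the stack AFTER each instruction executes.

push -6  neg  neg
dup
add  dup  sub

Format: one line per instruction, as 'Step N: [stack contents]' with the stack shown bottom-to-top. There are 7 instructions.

Step 1: [-6]
Step 2: [6]
Step 3: [-6]
Step 4: [-6, -6]
Step 5: [-12]
Step 6: [-12, -12]
Step 7: [0]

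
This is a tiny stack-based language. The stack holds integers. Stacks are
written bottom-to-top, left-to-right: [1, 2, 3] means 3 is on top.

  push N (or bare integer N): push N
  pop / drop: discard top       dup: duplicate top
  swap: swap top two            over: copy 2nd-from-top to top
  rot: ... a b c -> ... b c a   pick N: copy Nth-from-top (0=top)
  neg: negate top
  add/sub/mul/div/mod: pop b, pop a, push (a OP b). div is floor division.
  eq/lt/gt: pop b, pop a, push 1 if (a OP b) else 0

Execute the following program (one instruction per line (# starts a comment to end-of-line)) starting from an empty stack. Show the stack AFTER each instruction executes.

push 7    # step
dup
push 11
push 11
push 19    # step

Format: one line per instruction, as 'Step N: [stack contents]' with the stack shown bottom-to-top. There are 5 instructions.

Step 1: [7]
Step 2: [7, 7]
Step 3: [7, 7, 11]
Step 4: [7, 7, 11, 11]
Step 5: [7, 7, 11, 11, 19]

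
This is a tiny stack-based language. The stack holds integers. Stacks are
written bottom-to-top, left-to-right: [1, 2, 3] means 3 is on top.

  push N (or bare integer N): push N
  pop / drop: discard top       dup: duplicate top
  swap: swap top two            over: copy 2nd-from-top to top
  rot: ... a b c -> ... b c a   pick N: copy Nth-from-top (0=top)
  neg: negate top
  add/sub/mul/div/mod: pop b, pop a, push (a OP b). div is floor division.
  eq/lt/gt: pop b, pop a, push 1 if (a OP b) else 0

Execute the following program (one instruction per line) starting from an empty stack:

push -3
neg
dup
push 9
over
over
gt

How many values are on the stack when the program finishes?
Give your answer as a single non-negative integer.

Answer: 4

Derivation:
After 'push -3': stack = [-3] (depth 1)
After 'neg': stack = [3] (depth 1)
After 'dup': stack = [3, 3] (depth 2)
After 'push 9': stack = [3, 3, 9] (depth 3)
After 'over': stack = [3, 3, 9, 3] (depth 4)
After 'over': stack = [3, 3, 9, 3, 9] (depth 5)
After 'gt': stack = [3, 3, 9, 0] (depth 4)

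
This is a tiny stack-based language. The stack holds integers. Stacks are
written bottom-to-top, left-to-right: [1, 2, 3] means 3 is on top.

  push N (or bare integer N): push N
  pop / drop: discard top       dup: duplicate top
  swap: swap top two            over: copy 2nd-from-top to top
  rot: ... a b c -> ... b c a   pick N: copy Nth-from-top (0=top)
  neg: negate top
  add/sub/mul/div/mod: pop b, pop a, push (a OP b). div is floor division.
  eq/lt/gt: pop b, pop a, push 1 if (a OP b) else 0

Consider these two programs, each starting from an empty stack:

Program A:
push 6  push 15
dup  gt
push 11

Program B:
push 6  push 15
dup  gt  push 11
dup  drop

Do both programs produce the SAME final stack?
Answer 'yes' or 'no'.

Answer: yes

Derivation:
Program A trace:
  After 'push 6': [6]
  After 'push 15': [6, 15]
  After 'dup': [6, 15, 15]
  After 'gt': [6, 0]
  After 'push 11': [6, 0, 11]
Program A final stack: [6, 0, 11]

Program B trace:
  After 'push 6': [6]
  After 'push 15': [6, 15]
  After 'dup': [6, 15, 15]
  After 'gt': [6, 0]
  After 'push 11': [6, 0, 11]
  After 'dup': [6, 0, 11, 11]
  After 'drop': [6, 0, 11]
Program B final stack: [6, 0, 11]
Same: yes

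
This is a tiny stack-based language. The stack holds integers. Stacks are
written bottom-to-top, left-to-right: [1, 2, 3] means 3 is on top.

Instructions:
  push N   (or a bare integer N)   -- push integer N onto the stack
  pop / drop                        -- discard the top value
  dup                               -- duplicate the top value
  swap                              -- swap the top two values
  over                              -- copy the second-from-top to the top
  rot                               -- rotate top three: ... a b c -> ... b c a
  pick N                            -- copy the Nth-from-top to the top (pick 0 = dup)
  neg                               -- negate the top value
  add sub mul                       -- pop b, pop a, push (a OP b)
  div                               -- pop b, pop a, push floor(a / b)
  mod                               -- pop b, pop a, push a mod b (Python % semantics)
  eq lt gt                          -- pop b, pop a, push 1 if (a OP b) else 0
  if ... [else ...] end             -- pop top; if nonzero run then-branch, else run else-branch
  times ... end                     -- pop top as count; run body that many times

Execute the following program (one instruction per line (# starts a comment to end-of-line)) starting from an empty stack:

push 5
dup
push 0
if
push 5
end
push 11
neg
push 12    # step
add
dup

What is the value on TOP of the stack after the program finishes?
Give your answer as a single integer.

Answer: 1

Derivation:
After 'push 5': [5]
After 'dup': [5, 5]
After 'push 0': [5, 5, 0]
After 'if': [5, 5]
After 'push 11': [5, 5, 11]
After 'neg': [5, 5, -11]
After 'push 12': [5, 5, -11, 12]
After 'add': [5, 5, 1]
After 'dup': [5, 5, 1, 1]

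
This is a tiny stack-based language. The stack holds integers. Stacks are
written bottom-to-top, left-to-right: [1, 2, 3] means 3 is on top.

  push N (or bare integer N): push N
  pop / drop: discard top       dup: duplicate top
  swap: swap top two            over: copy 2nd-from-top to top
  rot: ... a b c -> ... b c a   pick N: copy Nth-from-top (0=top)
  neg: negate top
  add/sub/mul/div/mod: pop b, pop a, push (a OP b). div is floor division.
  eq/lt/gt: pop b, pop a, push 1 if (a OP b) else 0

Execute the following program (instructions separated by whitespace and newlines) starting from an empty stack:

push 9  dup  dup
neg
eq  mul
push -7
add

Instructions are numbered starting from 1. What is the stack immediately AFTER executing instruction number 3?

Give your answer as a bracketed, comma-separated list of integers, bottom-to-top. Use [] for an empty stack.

Step 1 ('push 9'): [9]
Step 2 ('dup'): [9, 9]
Step 3 ('dup'): [9, 9, 9]

Answer: [9, 9, 9]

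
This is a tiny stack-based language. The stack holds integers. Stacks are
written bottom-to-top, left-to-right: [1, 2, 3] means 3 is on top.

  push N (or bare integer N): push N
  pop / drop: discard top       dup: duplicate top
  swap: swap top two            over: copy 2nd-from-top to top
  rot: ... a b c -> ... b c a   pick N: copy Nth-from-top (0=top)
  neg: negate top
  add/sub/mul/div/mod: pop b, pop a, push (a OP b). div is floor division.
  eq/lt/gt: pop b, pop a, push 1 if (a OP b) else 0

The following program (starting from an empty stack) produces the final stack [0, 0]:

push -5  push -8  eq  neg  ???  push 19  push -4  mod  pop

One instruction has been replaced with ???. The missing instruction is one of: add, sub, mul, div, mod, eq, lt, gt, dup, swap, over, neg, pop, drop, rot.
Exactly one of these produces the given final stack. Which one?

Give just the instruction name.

Stack before ???: [0]
Stack after ???:  [0, 0]
The instruction that transforms [0] -> [0, 0] is: dup

Answer: dup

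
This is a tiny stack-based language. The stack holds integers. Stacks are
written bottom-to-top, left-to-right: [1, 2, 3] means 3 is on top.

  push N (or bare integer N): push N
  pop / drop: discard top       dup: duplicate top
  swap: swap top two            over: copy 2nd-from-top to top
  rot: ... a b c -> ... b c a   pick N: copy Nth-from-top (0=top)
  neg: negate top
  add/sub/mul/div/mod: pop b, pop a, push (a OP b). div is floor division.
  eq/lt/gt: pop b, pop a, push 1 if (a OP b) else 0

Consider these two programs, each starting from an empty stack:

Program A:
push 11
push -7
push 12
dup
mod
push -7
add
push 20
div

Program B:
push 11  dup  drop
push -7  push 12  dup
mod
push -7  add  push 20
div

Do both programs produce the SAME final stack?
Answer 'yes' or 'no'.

Program A trace:
  After 'push 11': [11]
  After 'push -7': [11, -7]
  After 'push 12': [11, -7, 12]
  After 'dup': [11, -7, 12, 12]
  After 'mod': [11, -7, 0]
  After 'push -7': [11, -7, 0, -7]
  After 'add': [11, -7, -7]
  After 'push 20': [11, -7, -7, 20]
  After 'div': [11, -7, -1]
Program A final stack: [11, -7, -1]

Program B trace:
  After 'push 11': [11]
  After 'dup': [11, 11]
  After 'drop': [11]
  After 'push -7': [11, -7]
  After 'push 12': [11, -7, 12]
  After 'dup': [11, -7, 12, 12]
  After 'mod': [11, -7, 0]
  After 'push -7': [11, -7, 0, -7]
  After 'add': [11, -7, -7]
  After 'push 20': [11, -7, -7, 20]
  After 'div': [11, -7, -1]
Program B final stack: [11, -7, -1]
Same: yes

Answer: yes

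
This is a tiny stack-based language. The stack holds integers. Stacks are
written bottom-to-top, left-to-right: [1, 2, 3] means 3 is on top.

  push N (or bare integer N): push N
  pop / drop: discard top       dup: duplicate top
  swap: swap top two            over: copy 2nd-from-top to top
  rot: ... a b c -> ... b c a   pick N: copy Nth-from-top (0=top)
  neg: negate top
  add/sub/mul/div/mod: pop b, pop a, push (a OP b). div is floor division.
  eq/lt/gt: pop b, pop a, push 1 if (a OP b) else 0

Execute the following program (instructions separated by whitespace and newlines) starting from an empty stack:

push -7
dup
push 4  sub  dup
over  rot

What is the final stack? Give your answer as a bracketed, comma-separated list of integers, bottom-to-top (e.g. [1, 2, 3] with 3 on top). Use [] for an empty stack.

After 'push -7': [-7]
After 'dup': [-7, -7]
After 'push 4': [-7, -7, 4]
After 'sub': [-7, -11]
After 'dup': [-7, -11, -11]
After 'over': [-7, -11, -11, -11]
After 'rot': [-7, -11, -11, -11]

Answer: [-7, -11, -11, -11]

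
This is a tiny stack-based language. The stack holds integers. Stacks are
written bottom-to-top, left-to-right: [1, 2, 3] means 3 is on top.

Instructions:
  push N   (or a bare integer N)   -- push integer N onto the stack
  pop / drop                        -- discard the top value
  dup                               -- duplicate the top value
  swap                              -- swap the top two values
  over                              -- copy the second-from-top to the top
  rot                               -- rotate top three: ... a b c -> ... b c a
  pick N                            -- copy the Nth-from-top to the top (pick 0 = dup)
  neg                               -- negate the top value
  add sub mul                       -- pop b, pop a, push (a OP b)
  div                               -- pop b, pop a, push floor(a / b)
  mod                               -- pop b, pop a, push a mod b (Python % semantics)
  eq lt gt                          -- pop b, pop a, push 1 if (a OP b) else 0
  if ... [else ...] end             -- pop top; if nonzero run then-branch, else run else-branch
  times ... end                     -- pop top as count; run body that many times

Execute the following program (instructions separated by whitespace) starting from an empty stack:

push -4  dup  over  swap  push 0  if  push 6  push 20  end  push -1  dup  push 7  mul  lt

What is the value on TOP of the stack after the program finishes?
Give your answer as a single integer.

After 'push -4': [-4]
After 'dup': [-4, -4]
After 'over': [-4, -4, -4]
After 'swap': [-4, -4, -4]
After 'push 0': [-4, -4, -4, 0]
After 'if': [-4, -4, -4]
After 'push -1': [-4, -4, -4, -1]
After 'dup': [-4, -4, -4, -1, -1]
After 'push 7': [-4, -4, -4, -1, -1, 7]
After 'mul': [-4, -4, -4, -1, -7]
After 'lt': [-4, -4, -4, 0]

Answer: 0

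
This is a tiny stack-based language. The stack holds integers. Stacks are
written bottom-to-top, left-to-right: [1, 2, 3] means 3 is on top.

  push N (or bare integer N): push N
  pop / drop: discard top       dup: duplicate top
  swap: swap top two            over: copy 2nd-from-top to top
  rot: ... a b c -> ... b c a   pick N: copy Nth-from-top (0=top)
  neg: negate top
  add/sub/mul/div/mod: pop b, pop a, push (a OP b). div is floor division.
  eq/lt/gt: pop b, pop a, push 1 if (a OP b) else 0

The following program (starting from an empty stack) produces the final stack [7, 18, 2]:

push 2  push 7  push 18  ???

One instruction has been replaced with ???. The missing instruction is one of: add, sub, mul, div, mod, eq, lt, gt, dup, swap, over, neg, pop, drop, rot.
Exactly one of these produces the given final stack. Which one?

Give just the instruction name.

Stack before ???: [2, 7, 18]
Stack after ???:  [7, 18, 2]
The instruction that transforms [2, 7, 18] -> [7, 18, 2] is: rot

Answer: rot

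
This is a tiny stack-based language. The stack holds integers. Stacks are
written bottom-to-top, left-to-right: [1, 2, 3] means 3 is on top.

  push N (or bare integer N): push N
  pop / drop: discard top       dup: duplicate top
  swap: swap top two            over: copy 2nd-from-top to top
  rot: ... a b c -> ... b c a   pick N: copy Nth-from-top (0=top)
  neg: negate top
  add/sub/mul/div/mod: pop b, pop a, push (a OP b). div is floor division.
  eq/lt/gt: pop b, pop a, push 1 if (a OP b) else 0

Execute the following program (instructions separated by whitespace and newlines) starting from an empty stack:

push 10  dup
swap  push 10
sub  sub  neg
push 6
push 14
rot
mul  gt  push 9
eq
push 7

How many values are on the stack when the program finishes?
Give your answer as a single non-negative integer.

After 'push 10': stack = [10] (depth 1)
After 'dup': stack = [10, 10] (depth 2)
After 'swap': stack = [10, 10] (depth 2)
After 'push 10': stack = [10, 10, 10] (depth 3)
After 'sub': stack = [10, 0] (depth 2)
After 'sub': stack = [10] (depth 1)
After 'neg': stack = [-10] (depth 1)
After 'push 6': stack = [-10, 6] (depth 2)
After 'push 14': stack = [-10, 6, 14] (depth 3)
After 'rot': stack = [6, 14, -10] (depth 3)
After 'mul': stack = [6, -140] (depth 2)
After 'gt': stack = [1] (depth 1)
After 'push 9': stack = [1, 9] (depth 2)
After 'eq': stack = [0] (depth 1)
After 'push 7': stack = [0, 7] (depth 2)

Answer: 2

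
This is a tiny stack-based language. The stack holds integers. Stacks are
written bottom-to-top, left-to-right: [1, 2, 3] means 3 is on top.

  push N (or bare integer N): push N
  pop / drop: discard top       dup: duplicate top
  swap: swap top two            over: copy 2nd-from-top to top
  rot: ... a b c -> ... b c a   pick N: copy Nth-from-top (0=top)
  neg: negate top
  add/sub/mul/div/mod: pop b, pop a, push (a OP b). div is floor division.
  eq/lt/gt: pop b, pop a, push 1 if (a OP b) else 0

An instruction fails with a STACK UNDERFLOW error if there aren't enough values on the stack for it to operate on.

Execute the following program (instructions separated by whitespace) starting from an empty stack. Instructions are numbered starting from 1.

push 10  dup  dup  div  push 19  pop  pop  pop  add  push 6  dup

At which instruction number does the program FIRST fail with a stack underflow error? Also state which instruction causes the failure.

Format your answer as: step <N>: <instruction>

Step 1 ('push 10'): stack = [10], depth = 1
Step 2 ('dup'): stack = [10, 10], depth = 2
Step 3 ('dup'): stack = [10, 10, 10], depth = 3
Step 4 ('div'): stack = [10, 1], depth = 2
Step 5 ('push 19'): stack = [10, 1, 19], depth = 3
Step 6 ('pop'): stack = [10, 1], depth = 2
Step 7 ('pop'): stack = [10], depth = 1
Step 8 ('pop'): stack = [], depth = 0
Step 9 ('add'): needs 2 value(s) but depth is 0 — STACK UNDERFLOW

Answer: step 9: add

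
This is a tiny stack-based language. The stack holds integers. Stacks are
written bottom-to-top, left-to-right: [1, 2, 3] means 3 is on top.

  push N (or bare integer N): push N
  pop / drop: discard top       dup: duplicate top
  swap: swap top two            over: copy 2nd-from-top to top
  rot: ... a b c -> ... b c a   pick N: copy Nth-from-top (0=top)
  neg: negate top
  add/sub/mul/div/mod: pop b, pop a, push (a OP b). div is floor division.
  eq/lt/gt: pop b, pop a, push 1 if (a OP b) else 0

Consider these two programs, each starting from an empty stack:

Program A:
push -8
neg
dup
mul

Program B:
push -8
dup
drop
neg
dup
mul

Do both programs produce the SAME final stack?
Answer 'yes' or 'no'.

Program A trace:
  After 'push -8': [-8]
  After 'neg': [8]
  After 'dup': [8, 8]
  After 'mul': [64]
Program A final stack: [64]

Program B trace:
  After 'push -8': [-8]
  After 'dup': [-8, -8]
  After 'drop': [-8]
  After 'neg': [8]
  After 'dup': [8, 8]
  After 'mul': [64]
Program B final stack: [64]
Same: yes

Answer: yes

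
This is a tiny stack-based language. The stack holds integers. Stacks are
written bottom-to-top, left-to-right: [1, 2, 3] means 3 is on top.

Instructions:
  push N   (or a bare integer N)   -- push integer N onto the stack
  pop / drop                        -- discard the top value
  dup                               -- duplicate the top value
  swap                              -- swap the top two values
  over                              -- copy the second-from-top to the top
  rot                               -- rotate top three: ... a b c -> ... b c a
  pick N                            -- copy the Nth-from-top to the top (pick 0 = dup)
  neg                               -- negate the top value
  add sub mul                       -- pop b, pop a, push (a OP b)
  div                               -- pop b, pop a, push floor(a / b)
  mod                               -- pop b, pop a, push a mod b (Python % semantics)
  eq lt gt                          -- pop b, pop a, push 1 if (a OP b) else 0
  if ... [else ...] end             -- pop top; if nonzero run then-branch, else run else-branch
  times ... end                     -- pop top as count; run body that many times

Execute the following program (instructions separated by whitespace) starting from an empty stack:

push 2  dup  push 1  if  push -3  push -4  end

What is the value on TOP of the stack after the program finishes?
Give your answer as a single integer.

Answer: -4

Derivation:
After 'push 2': [2]
After 'dup': [2, 2]
After 'push 1': [2, 2, 1]
After 'if': [2, 2]
After 'push -3': [2, 2, -3]
After 'push -4': [2, 2, -3, -4]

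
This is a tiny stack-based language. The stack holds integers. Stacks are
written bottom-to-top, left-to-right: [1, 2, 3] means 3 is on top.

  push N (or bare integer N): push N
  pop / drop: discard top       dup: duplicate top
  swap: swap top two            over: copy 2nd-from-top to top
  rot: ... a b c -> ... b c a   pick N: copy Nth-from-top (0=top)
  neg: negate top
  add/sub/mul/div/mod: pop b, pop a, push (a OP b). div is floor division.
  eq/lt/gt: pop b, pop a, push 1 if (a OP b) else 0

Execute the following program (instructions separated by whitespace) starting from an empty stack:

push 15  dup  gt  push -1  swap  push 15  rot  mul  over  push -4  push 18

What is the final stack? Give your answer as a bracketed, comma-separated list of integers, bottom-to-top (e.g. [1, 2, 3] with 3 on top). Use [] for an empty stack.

Answer: [0, -15, 0, -4, 18]

Derivation:
After 'push 15': [15]
After 'dup': [15, 15]
After 'gt': [0]
After 'push -1': [0, -1]
After 'swap': [-1, 0]
After 'push 15': [-1, 0, 15]
After 'rot': [0, 15, -1]
After 'mul': [0, -15]
After 'over': [0, -15, 0]
After 'push -4': [0, -15, 0, -4]
After 'push 18': [0, -15, 0, -4, 18]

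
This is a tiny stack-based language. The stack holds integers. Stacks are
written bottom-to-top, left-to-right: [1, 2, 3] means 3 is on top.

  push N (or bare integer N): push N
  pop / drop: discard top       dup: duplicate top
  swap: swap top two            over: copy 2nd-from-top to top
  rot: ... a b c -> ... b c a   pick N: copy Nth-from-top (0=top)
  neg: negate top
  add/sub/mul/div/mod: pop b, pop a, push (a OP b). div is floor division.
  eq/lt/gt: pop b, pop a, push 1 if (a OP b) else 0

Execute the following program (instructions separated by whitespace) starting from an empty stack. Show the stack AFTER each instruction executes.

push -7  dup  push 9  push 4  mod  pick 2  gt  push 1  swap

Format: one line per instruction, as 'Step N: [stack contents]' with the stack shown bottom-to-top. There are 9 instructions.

Step 1: [-7]
Step 2: [-7, -7]
Step 3: [-7, -7, 9]
Step 4: [-7, -7, 9, 4]
Step 5: [-7, -7, 1]
Step 6: [-7, -7, 1, -7]
Step 7: [-7, -7, 1]
Step 8: [-7, -7, 1, 1]
Step 9: [-7, -7, 1, 1]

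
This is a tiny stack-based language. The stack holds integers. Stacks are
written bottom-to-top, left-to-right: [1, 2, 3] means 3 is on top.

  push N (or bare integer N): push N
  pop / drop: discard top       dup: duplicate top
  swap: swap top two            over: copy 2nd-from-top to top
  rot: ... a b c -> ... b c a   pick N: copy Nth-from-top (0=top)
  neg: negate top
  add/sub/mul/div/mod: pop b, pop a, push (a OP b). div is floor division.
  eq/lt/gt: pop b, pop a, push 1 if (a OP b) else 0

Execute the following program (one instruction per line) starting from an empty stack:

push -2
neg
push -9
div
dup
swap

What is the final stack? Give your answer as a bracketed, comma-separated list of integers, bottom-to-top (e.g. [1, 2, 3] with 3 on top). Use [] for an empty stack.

Answer: [-1, -1]

Derivation:
After 'push -2': [-2]
After 'neg': [2]
After 'push -9': [2, -9]
After 'div': [-1]
After 'dup': [-1, -1]
After 'swap': [-1, -1]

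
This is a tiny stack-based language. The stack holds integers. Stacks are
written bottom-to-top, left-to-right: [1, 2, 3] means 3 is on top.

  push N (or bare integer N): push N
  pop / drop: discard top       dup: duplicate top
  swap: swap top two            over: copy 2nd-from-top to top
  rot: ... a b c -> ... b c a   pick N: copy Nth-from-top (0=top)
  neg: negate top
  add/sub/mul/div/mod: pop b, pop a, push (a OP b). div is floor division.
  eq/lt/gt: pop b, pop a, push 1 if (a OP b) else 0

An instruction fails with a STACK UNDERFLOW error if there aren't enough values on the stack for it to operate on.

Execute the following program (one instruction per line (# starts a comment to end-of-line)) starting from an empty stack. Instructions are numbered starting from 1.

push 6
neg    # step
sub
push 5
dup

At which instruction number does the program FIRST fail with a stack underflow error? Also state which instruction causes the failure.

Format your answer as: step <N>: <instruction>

Answer: step 3: sub

Derivation:
Step 1 ('push 6'): stack = [6], depth = 1
Step 2 ('neg'): stack = [-6], depth = 1
Step 3 ('sub'): needs 2 value(s) but depth is 1 — STACK UNDERFLOW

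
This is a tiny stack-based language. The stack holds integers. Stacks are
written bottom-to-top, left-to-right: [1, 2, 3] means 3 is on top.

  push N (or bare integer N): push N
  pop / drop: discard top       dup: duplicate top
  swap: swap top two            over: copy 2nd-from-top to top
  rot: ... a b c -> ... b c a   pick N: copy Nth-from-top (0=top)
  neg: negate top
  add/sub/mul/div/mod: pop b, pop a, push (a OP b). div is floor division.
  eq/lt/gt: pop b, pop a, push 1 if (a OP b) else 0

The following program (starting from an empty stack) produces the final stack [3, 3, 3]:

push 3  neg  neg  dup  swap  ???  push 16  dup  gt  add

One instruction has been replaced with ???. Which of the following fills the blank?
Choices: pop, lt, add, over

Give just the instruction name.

Stack before ???: [3, 3]
Stack after ???:  [3, 3, 3]
Checking each choice:
  pop: produces [3]
  lt: produces [0]
  add: produces [6]
  over: MATCH


Answer: over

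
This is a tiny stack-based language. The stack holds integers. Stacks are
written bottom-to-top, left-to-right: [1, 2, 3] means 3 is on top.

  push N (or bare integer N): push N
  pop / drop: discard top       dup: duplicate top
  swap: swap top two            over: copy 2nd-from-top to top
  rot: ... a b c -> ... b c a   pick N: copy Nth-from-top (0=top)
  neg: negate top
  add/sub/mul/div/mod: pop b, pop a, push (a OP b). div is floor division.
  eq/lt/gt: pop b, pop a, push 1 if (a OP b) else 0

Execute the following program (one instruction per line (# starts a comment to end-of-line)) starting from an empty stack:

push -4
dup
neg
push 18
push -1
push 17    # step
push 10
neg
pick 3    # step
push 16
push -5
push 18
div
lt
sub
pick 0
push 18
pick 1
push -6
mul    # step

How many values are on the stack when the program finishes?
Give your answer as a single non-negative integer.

After 'push -4': stack = [-4] (depth 1)
After 'dup': stack = [-4, -4] (depth 2)
After 'neg': stack = [-4, 4] (depth 2)
After 'push 18': stack = [-4, 4, 18] (depth 3)
After 'push -1': stack = [-4, 4, 18, -1] (depth 4)
After 'push 17': stack = [-4, 4, 18, -1, 17] (depth 5)
After 'push 10': stack = [-4, 4, 18, -1, 17, 10] (depth 6)
After 'neg': stack = [-4, 4, 18, -1, 17, -10] (depth 6)
After 'pick 3': stack = [-4, 4, 18, -1, 17, -10, 18] (depth 7)
After 'push 16': stack = [-4, 4, 18, -1, 17, -10, 18, 16] (depth 8)
After 'push -5': stack = [-4, 4, 18, -1, 17, -10, 18, 16, -5] (depth 9)
After 'push 18': stack = [-4, 4, 18, -1, 17, -10, 18, 16, -5, 18] (depth 10)
After 'div': stack = [-4, 4, 18, -1, 17, -10, 18, 16, -1] (depth 9)
After 'lt': stack = [-4, 4, 18, -1, 17, -10, 18, 0] (depth 8)
After 'sub': stack = [-4, 4, 18, -1, 17, -10, 18] (depth 7)
After 'pick 0': stack = [-4, 4, 18, -1, 17, -10, 18, 18] (depth 8)
After 'push 18': stack = [-4, 4, 18, -1, 17, -10, 18, 18, 18] (depth 9)
After 'pick 1': stack = [-4, 4, 18, -1, 17, -10, 18, 18, 18, 18] (depth 10)
After 'push -6': stack = [-4, 4, 18, -1, 17, -10, 18, 18, 18, 18, -6] (depth 11)
After 'mul': stack = [-4, 4, 18, -1, 17, -10, 18, 18, 18, -108] (depth 10)

Answer: 10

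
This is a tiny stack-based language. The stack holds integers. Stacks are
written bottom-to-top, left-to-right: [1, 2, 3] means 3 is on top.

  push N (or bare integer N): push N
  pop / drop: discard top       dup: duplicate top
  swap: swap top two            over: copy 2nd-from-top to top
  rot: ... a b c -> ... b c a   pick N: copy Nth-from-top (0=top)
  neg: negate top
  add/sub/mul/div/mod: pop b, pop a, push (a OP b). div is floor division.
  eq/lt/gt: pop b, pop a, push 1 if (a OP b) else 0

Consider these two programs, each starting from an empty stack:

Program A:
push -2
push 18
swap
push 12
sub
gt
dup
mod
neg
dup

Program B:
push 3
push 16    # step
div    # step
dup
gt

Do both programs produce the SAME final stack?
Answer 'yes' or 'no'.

Answer: no

Derivation:
Program A trace:
  After 'push -2': [-2]
  After 'push 18': [-2, 18]
  After 'swap': [18, -2]
  After 'push 12': [18, -2, 12]
  After 'sub': [18, -14]
  After 'gt': [1]
  After 'dup': [1, 1]
  After 'mod': [0]
  After 'neg': [0]
  After 'dup': [0, 0]
Program A final stack: [0, 0]

Program B trace:
  After 'push 3': [3]
  After 'push 16': [3, 16]
  After 'div': [0]
  After 'dup': [0, 0]
  After 'gt': [0]
Program B final stack: [0]
Same: no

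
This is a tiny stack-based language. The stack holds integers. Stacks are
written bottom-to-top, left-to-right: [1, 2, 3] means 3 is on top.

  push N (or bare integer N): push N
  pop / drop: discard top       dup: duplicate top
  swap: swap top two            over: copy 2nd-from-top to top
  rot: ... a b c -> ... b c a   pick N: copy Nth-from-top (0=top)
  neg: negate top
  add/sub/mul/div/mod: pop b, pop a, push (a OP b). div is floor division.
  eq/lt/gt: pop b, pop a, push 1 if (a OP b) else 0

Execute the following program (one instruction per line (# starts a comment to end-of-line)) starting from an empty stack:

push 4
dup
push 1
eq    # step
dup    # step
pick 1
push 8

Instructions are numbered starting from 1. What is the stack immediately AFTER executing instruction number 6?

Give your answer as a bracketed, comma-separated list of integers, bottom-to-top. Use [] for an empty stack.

Step 1 ('push 4'): [4]
Step 2 ('dup'): [4, 4]
Step 3 ('push 1'): [4, 4, 1]
Step 4 ('eq'): [4, 0]
Step 5 ('dup'): [4, 0, 0]
Step 6 ('pick 1'): [4, 0, 0, 0]

Answer: [4, 0, 0, 0]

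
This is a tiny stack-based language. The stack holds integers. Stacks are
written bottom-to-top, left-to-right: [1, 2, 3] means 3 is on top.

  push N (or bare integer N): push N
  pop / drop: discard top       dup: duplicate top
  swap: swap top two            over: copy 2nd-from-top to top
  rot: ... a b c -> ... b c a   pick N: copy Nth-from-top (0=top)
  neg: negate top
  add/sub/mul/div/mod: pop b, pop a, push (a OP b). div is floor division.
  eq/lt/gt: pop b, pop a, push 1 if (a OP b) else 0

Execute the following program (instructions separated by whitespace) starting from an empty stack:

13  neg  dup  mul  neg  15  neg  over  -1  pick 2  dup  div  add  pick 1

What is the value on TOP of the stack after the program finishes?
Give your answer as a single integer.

Answer: -169

Derivation:
After 'push 13': [13]
After 'neg': [-13]
After 'dup': [-13, -13]
After 'mul': [169]
After 'neg': [-169]
After 'push 15': [-169, 15]
After 'neg': [-169, -15]
After 'over': [-169, -15, -169]
After 'push -1': [-169, -15, -169, -1]
After 'pick 2': [-169, -15, -169, -1, -15]
After 'dup': [-169, -15, -169, -1, -15, -15]
After 'div': [-169, -15, -169, -1, 1]
After 'add': [-169, -15, -169, 0]
After 'pick 1': [-169, -15, -169, 0, -169]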